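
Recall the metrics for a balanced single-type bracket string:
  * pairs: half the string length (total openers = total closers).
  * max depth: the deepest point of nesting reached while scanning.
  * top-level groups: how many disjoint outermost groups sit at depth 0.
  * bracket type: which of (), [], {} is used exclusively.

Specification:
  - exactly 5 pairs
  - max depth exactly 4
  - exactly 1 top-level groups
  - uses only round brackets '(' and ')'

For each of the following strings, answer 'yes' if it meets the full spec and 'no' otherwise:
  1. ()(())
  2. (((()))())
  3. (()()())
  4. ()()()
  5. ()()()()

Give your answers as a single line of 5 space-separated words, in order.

Answer: no yes no no no

Derivation:
String 1 '()(())': depth seq [1 0 1 2 1 0]
  -> pairs=3 depth=2 groups=2 -> no
String 2 '(((()))())': depth seq [1 2 3 4 3 2 1 2 1 0]
  -> pairs=5 depth=4 groups=1 -> yes
String 3 '(()()())': depth seq [1 2 1 2 1 2 1 0]
  -> pairs=4 depth=2 groups=1 -> no
String 4 '()()()': depth seq [1 0 1 0 1 0]
  -> pairs=3 depth=1 groups=3 -> no
String 5 '()()()()': depth seq [1 0 1 0 1 0 1 0]
  -> pairs=4 depth=1 groups=4 -> no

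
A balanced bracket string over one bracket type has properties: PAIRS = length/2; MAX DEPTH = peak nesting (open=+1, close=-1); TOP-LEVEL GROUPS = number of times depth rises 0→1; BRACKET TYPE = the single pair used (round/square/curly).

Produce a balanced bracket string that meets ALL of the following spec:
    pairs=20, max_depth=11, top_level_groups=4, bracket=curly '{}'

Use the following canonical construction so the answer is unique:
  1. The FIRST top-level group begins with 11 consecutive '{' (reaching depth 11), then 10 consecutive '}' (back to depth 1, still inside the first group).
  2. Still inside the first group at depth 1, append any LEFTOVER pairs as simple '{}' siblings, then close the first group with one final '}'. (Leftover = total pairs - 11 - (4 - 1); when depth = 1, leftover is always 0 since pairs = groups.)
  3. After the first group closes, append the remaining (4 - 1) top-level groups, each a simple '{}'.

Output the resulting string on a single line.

Answer: {{{{{{{{{{{}}}}}}}}}}{}{}{}{}{}{}}{}{}{}

Derivation:
Spec: pairs=20 depth=11 groups=4
Leftover pairs = 20 - 11 - (4-1) = 6
First group: deep chain of depth 11 + 6 sibling pairs
Remaining 3 groups: simple '{}' each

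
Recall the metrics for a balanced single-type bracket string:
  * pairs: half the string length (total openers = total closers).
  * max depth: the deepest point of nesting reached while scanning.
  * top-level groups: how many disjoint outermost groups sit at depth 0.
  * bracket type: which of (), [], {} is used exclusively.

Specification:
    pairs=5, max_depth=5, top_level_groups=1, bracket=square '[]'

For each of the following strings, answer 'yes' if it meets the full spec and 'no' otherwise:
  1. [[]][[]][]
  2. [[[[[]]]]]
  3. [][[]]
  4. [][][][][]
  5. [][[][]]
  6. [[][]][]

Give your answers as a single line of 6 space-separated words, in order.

Answer: no yes no no no no

Derivation:
String 1 '[[]][[]][]': depth seq [1 2 1 0 1 2 1 0 1 0]
  -> pairs=5 depth=2 groups=3 -> no
String 2 '[[[[[]]]]]': depth seq [1 2 3 4 5 4 3 2 1 0]
  -> pairs=5 depth=5 groups=1 -> yes
String 3 '[][[]]': depth seq [1 0 1 2 1 0]
  -> pairs=3 depth=2 groups=2 -> no
String 4 '[][][][][]': depth seq [1 0 1 0 1 0 1 0 1 0]
  -> pairs=5 depth=1 groups=5 -> no
String 5 '[][[][]]': depth seq [1 0 1 2 1 2 1 0]
  -> pairs=4 depth=2 groups=2 -> no
String 6 '[[][]][]': depth seq [1 2 1 2 1 0 1 0]
  -> pairs=4 depth=2 groups=2 -> no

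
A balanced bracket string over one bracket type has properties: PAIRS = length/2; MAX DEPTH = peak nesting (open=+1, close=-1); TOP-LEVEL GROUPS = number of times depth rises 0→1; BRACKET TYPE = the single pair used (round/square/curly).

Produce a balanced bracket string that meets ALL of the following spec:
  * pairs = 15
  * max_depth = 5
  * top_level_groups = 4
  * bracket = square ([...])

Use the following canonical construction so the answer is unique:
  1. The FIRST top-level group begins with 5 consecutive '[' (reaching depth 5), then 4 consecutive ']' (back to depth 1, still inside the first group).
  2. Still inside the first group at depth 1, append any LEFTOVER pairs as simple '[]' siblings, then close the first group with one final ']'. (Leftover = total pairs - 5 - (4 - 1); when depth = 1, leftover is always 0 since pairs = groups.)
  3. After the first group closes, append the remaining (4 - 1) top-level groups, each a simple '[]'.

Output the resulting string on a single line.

Spec: pairs=15 depth=5 groups=4
Leftover pairs = 15 - 5 - (4-1) = 7
First group: deep chain of depth 5 + 7 sibling pairs
Remaining 3 groups: simple '[]' each

Answer: [[[[[]]]][][][][][][][]][][][]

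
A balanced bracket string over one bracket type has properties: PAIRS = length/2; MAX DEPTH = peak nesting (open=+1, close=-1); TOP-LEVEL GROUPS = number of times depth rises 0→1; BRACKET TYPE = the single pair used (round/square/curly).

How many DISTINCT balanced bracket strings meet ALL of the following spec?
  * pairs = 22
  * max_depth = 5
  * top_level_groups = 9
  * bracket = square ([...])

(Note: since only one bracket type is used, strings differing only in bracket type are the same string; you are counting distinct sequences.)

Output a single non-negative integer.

Answer: 109825803

Derivation:
Spec: pairs=22 depth=5 groups=9
Count(depth <= 5) = 301106862
Count(depth <= 4) = 191281059
Count(depth == 5) = 301106862 - 191281059 = 109825803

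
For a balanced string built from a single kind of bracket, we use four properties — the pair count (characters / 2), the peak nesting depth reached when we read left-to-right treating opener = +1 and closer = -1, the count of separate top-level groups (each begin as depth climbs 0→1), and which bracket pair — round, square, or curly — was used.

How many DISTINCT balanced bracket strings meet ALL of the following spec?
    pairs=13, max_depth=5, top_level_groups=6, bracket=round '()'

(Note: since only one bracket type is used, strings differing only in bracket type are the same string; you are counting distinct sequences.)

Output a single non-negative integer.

Spec: pairs=13 depth=5 groups=6
Count(depth <= 5) = 22452
Count(depth <= 4) = 19380
Count(depth == 5) = 22452 - 19380 = 3072

Answer: 3072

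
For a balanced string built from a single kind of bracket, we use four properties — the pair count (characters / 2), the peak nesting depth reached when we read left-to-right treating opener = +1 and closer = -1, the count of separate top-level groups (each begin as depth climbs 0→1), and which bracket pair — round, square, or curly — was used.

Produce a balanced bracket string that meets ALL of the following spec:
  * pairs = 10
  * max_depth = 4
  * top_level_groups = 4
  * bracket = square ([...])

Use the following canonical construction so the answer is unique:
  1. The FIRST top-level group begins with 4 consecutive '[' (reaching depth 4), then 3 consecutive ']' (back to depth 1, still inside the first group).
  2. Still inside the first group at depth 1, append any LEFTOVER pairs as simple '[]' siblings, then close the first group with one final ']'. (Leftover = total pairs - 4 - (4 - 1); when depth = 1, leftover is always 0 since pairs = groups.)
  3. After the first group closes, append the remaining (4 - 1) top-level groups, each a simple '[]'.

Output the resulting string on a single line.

Spec: pairs=10 depth=4 groups=4
Leftover pairs = 10 - 4 - (4-1) = 3
First group: deep chain of depth 4 + 3 sibling pairs
Remaining 3 groups: simple '[]' each

Answer: [[[[]]][][][]][][][]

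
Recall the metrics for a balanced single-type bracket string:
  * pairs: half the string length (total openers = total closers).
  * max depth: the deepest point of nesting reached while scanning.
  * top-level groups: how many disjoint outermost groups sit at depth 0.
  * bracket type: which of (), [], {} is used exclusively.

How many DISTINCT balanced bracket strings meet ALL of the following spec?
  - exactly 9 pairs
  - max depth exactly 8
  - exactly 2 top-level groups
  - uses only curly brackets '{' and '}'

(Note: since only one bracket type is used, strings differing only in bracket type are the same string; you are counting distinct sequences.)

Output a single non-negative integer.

Answer: 2

Derivation:
Spec: pairs=9 depth=8 groups=2
Count(depth <= 8) = 1430
Count(depth <= 7) = 1428
Count(depth == 8) = 1430 - 1428 = 2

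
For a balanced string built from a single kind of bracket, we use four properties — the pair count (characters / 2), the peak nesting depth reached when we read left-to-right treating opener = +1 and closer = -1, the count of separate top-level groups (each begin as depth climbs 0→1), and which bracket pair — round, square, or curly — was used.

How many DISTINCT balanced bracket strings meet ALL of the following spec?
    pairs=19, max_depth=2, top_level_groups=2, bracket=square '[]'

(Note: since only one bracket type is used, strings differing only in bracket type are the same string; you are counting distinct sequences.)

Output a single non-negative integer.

Answer: 18

Derivation:
Spec: pairs=19 depth=2 groups=2
Count(depth <= 2) = 18
Count(depth <= 1) = 0
Count(depth == 2) = 18 - 0 = 18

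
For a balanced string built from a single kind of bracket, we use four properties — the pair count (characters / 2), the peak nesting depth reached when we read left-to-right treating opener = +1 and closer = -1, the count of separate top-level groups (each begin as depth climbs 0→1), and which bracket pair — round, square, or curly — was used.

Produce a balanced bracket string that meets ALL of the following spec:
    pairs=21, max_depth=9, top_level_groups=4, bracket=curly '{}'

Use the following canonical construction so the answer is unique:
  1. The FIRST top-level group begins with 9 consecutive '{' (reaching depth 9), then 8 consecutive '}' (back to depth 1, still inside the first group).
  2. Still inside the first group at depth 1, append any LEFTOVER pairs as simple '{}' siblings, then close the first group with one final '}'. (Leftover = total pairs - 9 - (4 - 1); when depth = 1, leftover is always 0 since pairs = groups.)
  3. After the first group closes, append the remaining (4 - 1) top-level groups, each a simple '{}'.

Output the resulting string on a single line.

Spec: pairs=21 depth=9 groups=4
Leftover pairs = 21 - 9 - (4-1) = 9
First group: deep chain of depth 9 + 9 sibling pairs
Remaining 3 groups: simple '{}' each

Answer: {{{{{{{{{}}}}}}}}{}{}{}{}{}{}{}{}{}}{}{}{}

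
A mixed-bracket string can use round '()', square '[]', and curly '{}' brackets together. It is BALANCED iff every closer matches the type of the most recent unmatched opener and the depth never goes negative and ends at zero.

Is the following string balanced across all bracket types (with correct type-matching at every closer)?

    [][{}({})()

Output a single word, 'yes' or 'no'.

pos 0: push '['; stack = [
pos 1: ']' matches '['; pop; stack = (empty)
pos 2: push '['; stack = [
pos 3: push '{'; stack = [{
pos 4: '}' matches '{'; pop; stack = [
pos 5: push '('; stack = [(
pos 6: push '{'; stack = [({
pos 7: '}' matches '{'; pop; stack = [(
pos 8: ')' matches '('; pop; stack = [
pos 9: push '('; stack = [(
pos 10: ')' matches '('; pop; stack = [
end: stack still non-empty ([) → INVALID
Verdict: unclosed openers at end: [ → no

Answer: no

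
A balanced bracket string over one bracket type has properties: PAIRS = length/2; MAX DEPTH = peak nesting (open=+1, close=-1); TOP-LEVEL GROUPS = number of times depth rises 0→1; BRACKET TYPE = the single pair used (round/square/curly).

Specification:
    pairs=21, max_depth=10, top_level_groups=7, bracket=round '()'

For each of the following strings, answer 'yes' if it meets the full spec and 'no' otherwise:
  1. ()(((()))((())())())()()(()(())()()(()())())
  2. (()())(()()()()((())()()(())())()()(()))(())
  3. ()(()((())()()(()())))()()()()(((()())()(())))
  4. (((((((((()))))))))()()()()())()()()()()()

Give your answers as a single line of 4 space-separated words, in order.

Answer: no no no yes

Derivation:
String 1 '()(((()))((())())())()()(()(())()()(()())())': depth seq [1 0 1 2 3 4 3 2 1 2 3 4 3 2 3 2 1 2 1 0 1 0 1 0 1 2 1 2 3 2 1 2 1 2 1 2 3 2 3 2 1 2 1 0]
  -> pairs=22 depth=4 groups=5 -> no
String 2 '(()())(()()()()((())()()(())())()()(()))(())': depth seq [1 2 1 2 1 0 1 2 1 2 1 2 1 2 1 2 3 4 3 2 3 2 3 2 3 4 3 2 3 2 1 2 1 2 1 2 3 2 1 0 1 2 1 0]
  -> pairs=22 depth=4 groups=3 -> no
String 3 '()(()((())()()(()())))()()()()(((()())()(())))': depth seq [1 0 1 2 1 2 3 4 3 2 3 2 3 2 3 4 3 4 3 2 1 0 1 0 1 0 1 0 1 0 1 2 3 4 3 4 3 2 3 2 3 4 3 2 1 0]
  -> pairs=23 depth=4 groups=7 -> no
String 4 '(((((((((()))))))))()()()()())()()()()()()': depth seq [1 2 3 4 5 6 7 8 9 10 9 8 7 6 5 4 3 2 1 2 1 2 1 2 1 2 1 2 1 0 1 0 1 0 1 0 1 0 1 0 1 0]
  -> pairs=21 depth=10 groups=7 -> yes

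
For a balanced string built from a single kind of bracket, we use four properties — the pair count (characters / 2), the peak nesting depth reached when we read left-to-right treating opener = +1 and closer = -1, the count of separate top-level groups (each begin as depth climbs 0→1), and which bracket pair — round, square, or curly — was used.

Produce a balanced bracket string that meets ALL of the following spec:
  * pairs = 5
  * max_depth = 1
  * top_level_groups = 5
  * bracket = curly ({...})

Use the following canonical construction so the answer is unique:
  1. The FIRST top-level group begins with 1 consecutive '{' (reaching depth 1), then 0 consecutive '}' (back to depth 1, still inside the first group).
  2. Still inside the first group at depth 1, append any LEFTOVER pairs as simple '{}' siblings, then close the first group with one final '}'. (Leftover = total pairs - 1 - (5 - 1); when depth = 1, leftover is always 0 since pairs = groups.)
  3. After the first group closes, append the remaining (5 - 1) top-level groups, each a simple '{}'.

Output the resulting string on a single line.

Spec: pairs=5 depth=1 groups=5
Leftover pairs = 5 - 1 - (5-1) = 0
First group: deep chain of depth 1 + 0 sibling pairs
Remaining 4 groups: simple '{}' each

Answer: {}{}{}{}{}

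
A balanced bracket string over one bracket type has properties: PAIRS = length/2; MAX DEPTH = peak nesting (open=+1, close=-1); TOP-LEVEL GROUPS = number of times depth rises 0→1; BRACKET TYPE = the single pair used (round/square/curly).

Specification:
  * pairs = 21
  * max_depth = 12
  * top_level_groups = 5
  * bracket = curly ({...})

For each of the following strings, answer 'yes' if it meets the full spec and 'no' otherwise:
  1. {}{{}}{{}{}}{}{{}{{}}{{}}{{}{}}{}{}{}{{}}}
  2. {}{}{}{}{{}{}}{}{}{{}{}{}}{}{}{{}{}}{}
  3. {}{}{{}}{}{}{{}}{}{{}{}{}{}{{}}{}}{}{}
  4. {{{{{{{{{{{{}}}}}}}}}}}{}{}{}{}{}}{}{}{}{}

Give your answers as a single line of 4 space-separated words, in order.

String 1 '{}{{}}{{}{}}{}{{}{{}}{{}}{{}{}}{}{}{}{{}}}': depth seq [1 0 1 2 1 0 1 2 1 2 1 0 1 0 1 2 1 2 3 2 1 2 3 2 1 2 3 2 3 2 1 2 1 2 1 2 1 2 3 2 1 0]
  -> pairs=21 depth=3 groups=5 -> no
String 2 '{}{}{}{}{{}{}}{}{}{{}{}{}}{}{}{{}{}}{}': depth seq [1 0 1 0 1 0 1 0 1 2 1 2 1 0 1 0 1 0 1 2 1 2 1 2 1 0 1 0 1 0 1 2 1 2 1 0 1 0]
  -> pairs=19 depth=2 groups=12 -> no
String 3 '{}{}{{}}{}{}{{}}{}{{}{}{}{}{{}}{}}{}{}': depth seq [1 0 1 0 1 2 1 0 1 0 1 0 1 2 1 0 1 0 1 2 1 2 1 2 1 2 1 2 3 2 1 2 1 0 1 0 1 0]
  -> pairs=19 depth=3 groups=10 -> no
String 4 '{{{{{{{{{{{{}}}}}}}}}}}{}{}{}{}{}}{}{}{}{}': depth seq [1 2 3 4 5 6 7 8 9 10 11 12 11 10 9 8 7 6 5 4 3 2 1 2 1 2 1 2 1 2 1 2 1 0 1 0 1 0 1 0 1 0]
  -> pairs=21 depth=12 groups=5 -> yes

Answer: no no no yes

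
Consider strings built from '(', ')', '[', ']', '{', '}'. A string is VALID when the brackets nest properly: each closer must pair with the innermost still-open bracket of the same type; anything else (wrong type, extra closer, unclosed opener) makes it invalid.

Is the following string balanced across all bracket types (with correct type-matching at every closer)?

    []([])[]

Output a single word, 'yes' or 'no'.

pos 0: push '['; stack = [
pos 1: ']' matches '['; pop; stack = (empty)
pos 2: push '('; stack = (
pos 3: push '['; stack = ([
pos 4: ']' matches '['; pop; stack = (
pos 5: ')' matches '('; pop; stack = (empty)
pos 6: push '['; stack = [
pos 7: ']' matches '['; pop; stack = (empty)
end: stack empty → VALID
Verdict: properly nested → yes

Answer: yes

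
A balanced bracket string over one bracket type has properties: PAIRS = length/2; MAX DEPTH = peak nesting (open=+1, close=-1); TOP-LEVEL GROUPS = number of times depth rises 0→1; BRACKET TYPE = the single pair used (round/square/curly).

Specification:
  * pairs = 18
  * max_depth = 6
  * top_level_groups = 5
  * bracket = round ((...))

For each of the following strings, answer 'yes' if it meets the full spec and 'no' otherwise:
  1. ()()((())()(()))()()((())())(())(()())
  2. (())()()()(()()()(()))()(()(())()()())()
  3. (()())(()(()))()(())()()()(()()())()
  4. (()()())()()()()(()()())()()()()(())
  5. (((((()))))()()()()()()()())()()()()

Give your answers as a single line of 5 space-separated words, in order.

Answer: no no no no yes

Derivation:
String 1 '()()((())()(()))()()((())())(())(()())': depth seq [1 0 1 0 1 2 3 2 1 2 1 2 3 2 1 0 1 0 1 0 1 2 3 2 1 2 1 0 1 2 1 0 1 2 1 2 1 0]
  -> pairs=19 depth=3 groups=8 -> no
String 2 '(())()()()(()()()(()))()(()(())()()())()': depth seq [1 2 1 0 1 0 1 0 1 0 1 2 1 2 1 2 1 2 3 2 1 0 1 0 1 2 1 2 3 2 1 2 1 2 1 2 1 0 1 0]
  -> pairs=20 depth=3 groups=8 -> no
String 3 '(()())(()(()))()(())()()()(()()())()': depth seq [1 2 1 2 1 0 1 2 1 2 3 2 1 0 1 0 1 2 1 0 1 0 1 0 1 0 1 2 1 2 1 2 1 0 1 0]
  -> pairs=18 depth=3 groups=9 -> no
String 4 '(()()())()()()()(()()())()()()()(())': depth seq [1 2 1 2 1 2 1 0 1 0 1 0 1 0 1 0 1 2 1 2 1 2 1 0 1 0 1 0 1 0 1 0 1 2 1 0]
  -> pairs=18 depth=2 groups=11 -> no
String 5 '(((((()))))()()()()()()()())()()()()': depth seq [1 2 3 4 5 6 5 4 3 2 1 2 1 2 1 2 1 2 1 2 1 2 1 2 1 2 1 0 1 0 1 0 1 0 1 0]
  -> pairs=18 depth=6 groups=5 -> yes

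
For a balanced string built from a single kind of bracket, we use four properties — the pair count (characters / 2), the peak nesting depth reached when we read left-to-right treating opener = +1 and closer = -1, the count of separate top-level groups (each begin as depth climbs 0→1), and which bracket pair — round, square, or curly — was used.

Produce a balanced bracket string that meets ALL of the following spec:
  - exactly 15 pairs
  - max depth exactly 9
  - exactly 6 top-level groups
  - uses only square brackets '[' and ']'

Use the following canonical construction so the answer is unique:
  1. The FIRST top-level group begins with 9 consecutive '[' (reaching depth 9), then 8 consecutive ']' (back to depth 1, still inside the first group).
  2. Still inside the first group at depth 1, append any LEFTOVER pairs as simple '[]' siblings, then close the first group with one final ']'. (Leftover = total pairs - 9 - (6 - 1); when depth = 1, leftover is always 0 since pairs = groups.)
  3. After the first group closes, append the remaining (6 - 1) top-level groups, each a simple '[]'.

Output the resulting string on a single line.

Spec: pairs=15 depth=9 groups=6
Leftover pairs = 15 - 9 - (6-1) = 1
First group: deep chain of depth 9 + 1 sibling pairs
Remaining 5 groups: simple '[]' each

Answer: [[[[[[[[[]]]]]]]][]][][][][][]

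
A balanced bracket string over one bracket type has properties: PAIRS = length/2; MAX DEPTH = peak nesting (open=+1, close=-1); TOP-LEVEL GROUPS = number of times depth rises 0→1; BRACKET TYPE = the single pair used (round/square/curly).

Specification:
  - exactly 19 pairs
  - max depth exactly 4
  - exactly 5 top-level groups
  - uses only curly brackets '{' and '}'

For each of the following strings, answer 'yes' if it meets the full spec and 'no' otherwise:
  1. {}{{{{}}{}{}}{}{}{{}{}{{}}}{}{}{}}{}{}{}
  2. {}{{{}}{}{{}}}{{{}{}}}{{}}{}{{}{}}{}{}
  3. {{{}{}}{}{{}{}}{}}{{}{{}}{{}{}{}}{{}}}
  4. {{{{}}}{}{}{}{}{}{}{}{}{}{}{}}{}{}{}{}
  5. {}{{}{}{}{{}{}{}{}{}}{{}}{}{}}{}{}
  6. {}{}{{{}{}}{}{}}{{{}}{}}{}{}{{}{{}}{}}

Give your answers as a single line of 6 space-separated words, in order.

Answer: no no no yes no no

Derivation:
String 1 '{}{{{{}}{}{}}{}{}{{}{}{{}}}{}{}{}}{}{}{}': depth seq [1 0 1 2 3 4 3 2 3 2 3 2 1 2 1 2 1 2 3 2 3 2 3 4 3 2 1 2 1 2 1 2 1 0 1 0 1 0 1 0]
  -> pairs=20 depth=4 groups=5 -> no
String 2 '{}{{{}}{}{{}}}{{{}{}}}{{}}{}{{}{}}{}{}': depth seq [1 0 1 2 3 2 1 2 1 2 3 2 1 0 1 2 3 2 3 2 1 0 1 2 1 0 1 0 1 2 1 2 1 0 1 0 1 0]
  -> pairs=19 depth=3 groups=8 -> no
String 3 '{{{}{}}{}{{}{}}{}}{{}{{}}{{}{}{}}{{}}}': depth seq [1 2 3 2 3 2 1 2 1 2 3 2 3 2 1 2 1 0 1 2 1 2 3 2 1 2 3 2 3 2 3 2 1 2 3 2 1 0]
  -> pairs=19 depth=3 groups=2 -> no
String 4 '{{{{}}}{}{}{}{}{}{}{}{}{}{}{}}{}{}{}{}': depth seq [1 2 3 4 3 2 1 2 1 2 1 2 1 2 1 2 1 2 1 2 1 2 1 2 1 2 1 2 1 0 1 0 1 0 1 0 1 0]
  -> pairs=19 depth=4 groups=5 -> yes
String 5 '{}{{}{}{}{{}{}{}{}{}}{{}}{}{}}{}{}': depth seq [1 0 1 2 1 2 1 2 1 2 3 2 3 2 3 2 3 2 3 2 1 2 3 2 1 2 1 2 1 0 1 0 1 0]
  -> pairs=17 depth=3 groups=4 -> no
String 6 '{}{}{{{}{}}{}{}}{{{}}{}}{}{}{{}{{}}{}}': depth seq [1 0 1 0 1 2 3 2 3 2 1 2 1 2 1 0 1 2 3 2 1 2 1 0 1 0 1 0 1 2 1 2 3 2 1 2 1 0]
  -> pairs=19 depth=3 groups=7 -> no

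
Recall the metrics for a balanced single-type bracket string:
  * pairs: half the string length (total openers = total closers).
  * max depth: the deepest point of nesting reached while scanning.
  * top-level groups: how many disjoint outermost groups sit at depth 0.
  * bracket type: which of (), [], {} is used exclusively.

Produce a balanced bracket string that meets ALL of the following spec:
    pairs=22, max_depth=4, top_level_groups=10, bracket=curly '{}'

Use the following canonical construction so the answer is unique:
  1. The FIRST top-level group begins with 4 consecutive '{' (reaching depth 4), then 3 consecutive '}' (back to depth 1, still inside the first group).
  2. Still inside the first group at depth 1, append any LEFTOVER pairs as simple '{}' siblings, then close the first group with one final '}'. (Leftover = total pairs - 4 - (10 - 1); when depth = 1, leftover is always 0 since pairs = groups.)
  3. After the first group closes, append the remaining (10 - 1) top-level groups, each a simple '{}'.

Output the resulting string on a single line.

Spec: pairs=22 depth=4 groups=10
Leftover pairs = 22 - 4 - (10-1) = 9
First group: deep chain of depth 4 + 9 sibling pairs
Remaining 9 groups: simple '{}' each

Answer: {{{{}}}{}{}{}{}{}{}{}{}{}}{}{}{}{}{}{}{}{}{}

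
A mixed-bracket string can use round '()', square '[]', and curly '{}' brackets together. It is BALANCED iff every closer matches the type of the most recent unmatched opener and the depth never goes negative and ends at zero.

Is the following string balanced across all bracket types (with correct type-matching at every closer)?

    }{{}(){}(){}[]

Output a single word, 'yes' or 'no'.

pos 0: saw closer '}' but stack is empty → INVALID
Verdict: unmatched closer '}' at position 0 → no

Answer: no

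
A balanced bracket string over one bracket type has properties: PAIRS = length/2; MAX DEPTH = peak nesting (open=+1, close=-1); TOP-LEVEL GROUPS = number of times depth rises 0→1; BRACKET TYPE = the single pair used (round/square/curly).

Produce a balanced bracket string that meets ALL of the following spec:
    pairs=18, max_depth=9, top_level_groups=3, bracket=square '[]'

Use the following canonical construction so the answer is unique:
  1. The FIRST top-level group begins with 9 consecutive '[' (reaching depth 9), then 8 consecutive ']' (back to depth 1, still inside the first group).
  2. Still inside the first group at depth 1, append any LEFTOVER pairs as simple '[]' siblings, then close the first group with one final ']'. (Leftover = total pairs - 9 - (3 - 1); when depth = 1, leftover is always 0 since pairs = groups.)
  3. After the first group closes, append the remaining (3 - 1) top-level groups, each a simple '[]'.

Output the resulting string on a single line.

Answer: [[[[[[[[[]]]]]]]][][][][][][][]][][]

Derivation:
Spec: pairs=18 depth=9 groups=3
Leftover pairs = 18 - 9 - (3-1) = 7
First group: deep chain of depth 9 + 7 sibling pairs
Remaining 2 groups: simple '[]' each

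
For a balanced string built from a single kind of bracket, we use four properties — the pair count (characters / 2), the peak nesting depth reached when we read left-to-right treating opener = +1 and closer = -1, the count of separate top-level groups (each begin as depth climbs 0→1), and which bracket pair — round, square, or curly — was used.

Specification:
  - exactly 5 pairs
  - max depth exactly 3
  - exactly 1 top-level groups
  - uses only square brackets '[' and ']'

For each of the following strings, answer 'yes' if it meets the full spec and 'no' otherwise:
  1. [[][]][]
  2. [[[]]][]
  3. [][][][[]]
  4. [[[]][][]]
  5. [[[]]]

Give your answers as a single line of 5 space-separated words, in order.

String 1 '[[][]][]': depth seq [1 2 1 2 1 0 1 0]
  -> pairs=4 depth=2 groups=2 -> no
String 2 '[[[]]][]': depth seq [1 2 3 2 1 0 1 0]
  -> pairs=4 depth=3 groups=2 -> no
String 3 '[][][][[]]': depth seq [1 0 1 0 1 0 1 2 1 0]
  -> pairs=5 depth=2 groups=4 -> no
String 4 '[[[]][][]]': depth seq [1 2 3 2 1 2 1 2 1 0]
  -> pairs=5 depth=3 groups=1 -> yes
String 5 '[[[]]]': depth seq [1 2 3 2 1 0]
  -> pairs=3 depth=3 groups=1 -> no

Answer: no no no yes no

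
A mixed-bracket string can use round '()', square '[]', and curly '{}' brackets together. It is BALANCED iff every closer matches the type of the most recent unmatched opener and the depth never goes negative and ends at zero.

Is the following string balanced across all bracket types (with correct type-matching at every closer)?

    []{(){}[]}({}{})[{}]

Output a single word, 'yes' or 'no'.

Answer: yes

Derivation:
pos 0: push '['; stack = [
pos 1: ']' matches '['; pop; stack = (empty)
pos 2: push '{'; stack = {
pos 3: push '('; stack = {(
pos 4: ')' matches '('; pop; stack = {
pos 5: push '{'; stack = {{
pos 6: '}' matches '{'; pop; stack = {
pos 7: push '['; stack = {[
pos 8: ']' matches '['; pop; stack = {
pos 9: '}' matches '{'; pop; stack = (empty)
pos 10: push '('; stack = (
pos 11: push '{'; stack = ({
pos 12: '}' matches '{'; pop; stack = (
pos 13: push '{'; stack = ({
pos 14: '}' matches '{'; pop; stack = (
pos 15: ')' matches '('; pop; stack = (empty)
pos 16: push '['; stack = [
pos 17: push '{'; stack = [{
pos 18: '}' matches '{'; pop; stack = [
pos 19: ']' matches '['; pop; stack = (empty)
end: stack empty → VALID
Verdict: properly nested → yes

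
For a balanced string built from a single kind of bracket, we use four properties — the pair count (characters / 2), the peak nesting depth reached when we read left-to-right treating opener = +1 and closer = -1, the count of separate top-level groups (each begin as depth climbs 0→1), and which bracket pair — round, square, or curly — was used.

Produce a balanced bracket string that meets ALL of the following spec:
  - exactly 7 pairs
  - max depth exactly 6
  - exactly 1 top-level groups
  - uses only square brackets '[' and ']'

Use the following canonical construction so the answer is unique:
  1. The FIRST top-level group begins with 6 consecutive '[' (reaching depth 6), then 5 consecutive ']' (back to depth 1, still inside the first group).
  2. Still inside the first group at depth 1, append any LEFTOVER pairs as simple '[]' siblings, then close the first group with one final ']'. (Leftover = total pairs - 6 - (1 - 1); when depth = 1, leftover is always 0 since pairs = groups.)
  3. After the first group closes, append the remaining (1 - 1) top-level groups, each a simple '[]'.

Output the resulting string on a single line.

Answer: [[[[[[]]]]][]]

Derivation:
Spec: pairs=7 depth=6 groups=1
Leftover pairs = 7 - 6 - (1-1) = 1
First group: deep chain of depth 6 + 1 sibling pairs
Remaining 0 groups: simple '[]' each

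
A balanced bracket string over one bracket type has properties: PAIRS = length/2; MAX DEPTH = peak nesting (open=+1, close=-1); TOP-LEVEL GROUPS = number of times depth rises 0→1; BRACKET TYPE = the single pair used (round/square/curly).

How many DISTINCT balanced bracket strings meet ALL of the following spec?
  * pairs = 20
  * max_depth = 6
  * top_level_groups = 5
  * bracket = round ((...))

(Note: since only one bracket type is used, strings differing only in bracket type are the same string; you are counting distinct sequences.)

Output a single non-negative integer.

Spec: pairs=20 depth=6 groups=5
Count(depth <= 6) = 356441110
Count(depth <= 5) = 243473055
Count(depth == 6) = 356441110 - 243473055 = 112968055

Answer: 112968055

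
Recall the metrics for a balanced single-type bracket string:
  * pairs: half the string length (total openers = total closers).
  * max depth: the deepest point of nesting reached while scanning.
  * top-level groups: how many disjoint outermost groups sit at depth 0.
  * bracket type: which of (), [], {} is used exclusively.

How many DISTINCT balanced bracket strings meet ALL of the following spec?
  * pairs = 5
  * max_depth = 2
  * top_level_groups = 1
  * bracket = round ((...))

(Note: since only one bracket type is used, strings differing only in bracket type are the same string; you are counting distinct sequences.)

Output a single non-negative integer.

Spec: pairs=5 depth=2 groups=1
Count(depth <= 2) = 1
Count(depth <= 1) = 0
Count(depth == 2) = 1 - 0 = 1

Answer: 1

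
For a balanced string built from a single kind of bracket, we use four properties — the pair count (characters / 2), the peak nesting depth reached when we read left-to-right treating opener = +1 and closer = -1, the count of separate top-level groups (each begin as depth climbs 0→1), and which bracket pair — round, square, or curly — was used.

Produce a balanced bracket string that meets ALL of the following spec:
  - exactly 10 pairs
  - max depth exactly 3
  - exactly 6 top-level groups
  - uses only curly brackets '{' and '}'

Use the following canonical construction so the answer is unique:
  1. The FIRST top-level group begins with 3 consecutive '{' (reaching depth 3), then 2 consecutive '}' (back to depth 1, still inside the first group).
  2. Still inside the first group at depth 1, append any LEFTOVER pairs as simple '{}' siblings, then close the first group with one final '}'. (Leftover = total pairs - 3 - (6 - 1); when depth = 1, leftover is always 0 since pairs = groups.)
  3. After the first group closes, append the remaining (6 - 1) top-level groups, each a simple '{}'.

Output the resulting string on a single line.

Answer: {{{}}{}{}}{}{}{}{}{}

Derivation:
Spec: pairs=10 depth=3 groups=6
Leftover pairs = 10 - 3 - (6-1) = 2
First group: deep chain of depth 3 + 2 sibling pairs
Remaining 5 groups: simple '{}' each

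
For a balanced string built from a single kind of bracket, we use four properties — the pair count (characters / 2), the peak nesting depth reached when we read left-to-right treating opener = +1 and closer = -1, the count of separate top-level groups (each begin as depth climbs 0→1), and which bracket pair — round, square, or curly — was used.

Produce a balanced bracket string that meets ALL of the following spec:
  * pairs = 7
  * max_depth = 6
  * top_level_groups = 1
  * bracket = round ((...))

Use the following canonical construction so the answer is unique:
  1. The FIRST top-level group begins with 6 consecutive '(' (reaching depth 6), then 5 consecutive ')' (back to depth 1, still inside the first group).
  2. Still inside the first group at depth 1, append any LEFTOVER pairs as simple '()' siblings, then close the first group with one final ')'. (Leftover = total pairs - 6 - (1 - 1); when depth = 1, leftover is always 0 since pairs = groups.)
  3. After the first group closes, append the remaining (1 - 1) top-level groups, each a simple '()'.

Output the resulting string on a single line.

Answer: (((((()))))())

Derivation:
Spec: pairs=7 depth=6 groups=1
Leftover pairs = 7 - 6 - (1-1) = 1
First group: deep chain of depth 6 + 1 sibling pairs
Remaining 0 groups: simple '()' each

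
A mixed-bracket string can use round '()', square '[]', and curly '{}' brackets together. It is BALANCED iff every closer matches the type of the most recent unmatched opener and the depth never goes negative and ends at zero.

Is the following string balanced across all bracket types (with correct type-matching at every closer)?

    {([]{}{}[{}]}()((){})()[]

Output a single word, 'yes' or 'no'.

pos 0: push '{'; stack = {
pos 1: push '('; stack = {(
pos 2: push '['; stack = {([
pos 3: ']' matches '['; pop; stack = {(
pos 4: push '{'; stack = {({
pos 5: '}' matches '{'; pop; stack = {(
pos 6: push '{'; stack = {({
pos 7: '}' matches '{'; pop; stack = {(
pos 8: push '['; stack = {([
pos 9: push '{'; stack = {([{
pos 10: '}' matches '{'; pop; stack = {([
pos 11: ']' matches '['; pop; stack = {(
pos 12: saw closer '}' but top of stack is '(' (expected ')') → INVALID
Verdict: type mismatch at position 12: '}' closes '(' → no

Answer: no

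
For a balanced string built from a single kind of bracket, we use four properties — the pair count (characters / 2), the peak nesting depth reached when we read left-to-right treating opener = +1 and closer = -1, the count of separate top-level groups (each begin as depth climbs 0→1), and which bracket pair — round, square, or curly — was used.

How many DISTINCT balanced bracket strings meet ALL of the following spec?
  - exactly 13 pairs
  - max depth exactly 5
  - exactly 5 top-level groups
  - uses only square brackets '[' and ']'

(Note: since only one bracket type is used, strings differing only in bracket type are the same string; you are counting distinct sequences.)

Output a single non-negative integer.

Answer: 9865

Derivation:
Spec: pairs=13 depth=5 groups=5
Count(depth <= 5) = 44550
Count(depth <= 4) = 34685
Count(depth == 5) = 44550 - 34685 = 9865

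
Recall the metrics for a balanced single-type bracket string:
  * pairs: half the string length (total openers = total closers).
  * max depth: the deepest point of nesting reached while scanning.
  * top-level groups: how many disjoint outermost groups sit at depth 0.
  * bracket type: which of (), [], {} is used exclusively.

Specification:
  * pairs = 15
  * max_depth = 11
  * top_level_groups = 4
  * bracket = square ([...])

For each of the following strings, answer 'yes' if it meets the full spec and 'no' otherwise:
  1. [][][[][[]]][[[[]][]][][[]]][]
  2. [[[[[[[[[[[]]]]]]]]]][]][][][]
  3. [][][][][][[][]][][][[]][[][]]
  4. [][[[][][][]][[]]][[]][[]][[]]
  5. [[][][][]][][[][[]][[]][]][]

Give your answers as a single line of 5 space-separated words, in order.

Answer: no yes no no no

Derivation:
String 1 '[][][[][[]]][[[[]][]][][[]]][]': depth seq [1 0 1 0 1 2 1 2 3 2 1 0 1 2 3 4 3 2 3 2 1 2 1 2 3 2 1 0 1 0]
  -> pairs=15 depth=4 groups=5 -> no
String 2 '[[[[[[[[[[[]]]]]]]]]][]][][][]': depth seq [1 2 3 4 5 6 7 8 9 10 11 10 9 8 7 6 5 4 3 2 1 2 1 0 1 0 1 0 1 0]
  -> pairs=15 depth=11 groups=4 -> yes
String 3 '[][][][][][[][]][][][[]][[][]]': depth seq [1 0 1 0 1 0 1 0 1 0 1 2 1 2 1 0 1 0 1 0 1 2 1 0 1 2 1 2 1 0]
  -> pairs=15 depth=2 groups=10 -> no
String 4 '[][[[][][][]][[]]][[]][[]][[]]': depth seq [1 0 1 2 3 2 3 2 3 2 3 2 1 2 3 2 1 0 1 2 1 0 1 2 1 0 1 2 1 0]
  -> pairs=15 depth=3 groups=5 -> no
String 5 '[[][][][]][][[][[]][[]][]][]': depth seq [1 2 1 2 1 2 1 2 1 0 1 0 1 2 1 2 3 2 1 2 3 2 1 2 1 0 1 0]
  -> pairs=14 depth=3 groups=4 -> no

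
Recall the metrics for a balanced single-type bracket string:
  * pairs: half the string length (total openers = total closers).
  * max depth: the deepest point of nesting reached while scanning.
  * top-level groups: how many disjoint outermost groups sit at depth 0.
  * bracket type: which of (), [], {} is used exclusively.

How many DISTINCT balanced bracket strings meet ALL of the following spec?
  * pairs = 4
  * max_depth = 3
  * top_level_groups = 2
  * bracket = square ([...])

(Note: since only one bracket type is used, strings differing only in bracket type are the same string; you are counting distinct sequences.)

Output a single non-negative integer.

Answer: 2

Derivation:
Spec: pairs=4 depth=3 groups=2
Count(depth <= 3) = 5
Count(depth <= 2) = 3
Count(depth == 3) = 5 - 3 = 2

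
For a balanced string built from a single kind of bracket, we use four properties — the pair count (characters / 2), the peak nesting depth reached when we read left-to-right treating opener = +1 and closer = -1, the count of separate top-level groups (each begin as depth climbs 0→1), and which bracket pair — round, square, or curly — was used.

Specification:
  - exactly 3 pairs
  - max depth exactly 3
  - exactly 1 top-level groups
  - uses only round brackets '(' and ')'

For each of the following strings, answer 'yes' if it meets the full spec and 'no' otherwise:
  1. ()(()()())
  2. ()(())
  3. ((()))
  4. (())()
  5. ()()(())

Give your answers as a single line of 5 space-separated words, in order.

Answer: no no yes no no

Derivation:
String 1 '()(()()())': depth seq [1 0 1 2 1 2 1 2 1 0]
  -> pairs=5 depth=2 groups=2 -> no
String 2 '()(())': depth seq [1 0 1 2 1 0]
  -> pairs=3 depth=2 groups=2 -> no
String 3 '((()))': depth seq [1 2 3 2 1 0]
  -> pairs=3 depth=3 groups=1 -> yes
String 4 '(())()': depth seq [1 2 1 0 1 0]
  -> pairs=3 depth=2 groups=2 -> no
String 5 '()()(())': depth seq [1 0 1 0 1 2 1 0]
  -> pairs=4 depth=2 groups=3 -> no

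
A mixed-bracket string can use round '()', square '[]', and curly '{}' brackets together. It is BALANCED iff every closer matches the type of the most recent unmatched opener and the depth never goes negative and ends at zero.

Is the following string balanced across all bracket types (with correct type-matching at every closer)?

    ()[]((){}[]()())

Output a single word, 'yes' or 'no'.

Answer: yes

Derivation:
pos 0: push '('; stack = (
pos 1: ')' matches '('; pop; stack = (empty)
pos 2: push '['; stack = [
pos 3: ']' matches '['; pop; stack = (empty)
pos 4: push '('; stack = (
pos 5: push '('; stack = ((
pos 6: ')' matches '('; pop; stack = (
pos 7: push '{'; stack = ({
pos 8: '}' matches '{'; pop; stack = (
pos 9: push '['; stack = ([
pos 10: ']' matches '['; pop; stack = (
pos 11: push '('; stack = ((
pos 12: ')' matches '('; pop; stack = (
pos 13: push '('; stack = ((
pos 14: ')' matches '('; pop; stack = (
pos 15: ')' matches '('; pop; stack = (empty)
end: stack empty → VALID
Verdict: properly nested → yes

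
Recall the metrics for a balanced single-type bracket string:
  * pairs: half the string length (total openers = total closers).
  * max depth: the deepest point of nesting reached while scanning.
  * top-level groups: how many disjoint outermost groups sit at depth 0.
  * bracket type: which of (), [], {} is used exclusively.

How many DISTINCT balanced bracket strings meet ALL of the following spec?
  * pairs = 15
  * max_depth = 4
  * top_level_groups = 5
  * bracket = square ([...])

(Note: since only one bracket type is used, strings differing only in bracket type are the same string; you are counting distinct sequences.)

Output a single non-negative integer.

Answer: 252050

Derivation:
Spec: pairs=15 depth=4 groups=5
Count(depth <= 4) = 354642
Count(depth <= 3) = 102592
Count(depth == 4) = 354642 - 102592 = 252050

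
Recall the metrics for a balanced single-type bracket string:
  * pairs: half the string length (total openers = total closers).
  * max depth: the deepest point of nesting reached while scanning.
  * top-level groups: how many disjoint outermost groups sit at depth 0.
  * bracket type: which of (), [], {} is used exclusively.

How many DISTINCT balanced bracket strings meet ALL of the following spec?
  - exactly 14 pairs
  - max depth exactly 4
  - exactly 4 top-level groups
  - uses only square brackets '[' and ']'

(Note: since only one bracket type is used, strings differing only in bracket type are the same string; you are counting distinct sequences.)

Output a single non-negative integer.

Answer: 118218

Derivation:
Spec: pairs=14 depth=4 groups=4
Count(depth <= 4) = 157898
Count(depth <= 3) = 39680
Count(depth == 4) = 157898 - 39680 = 118218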